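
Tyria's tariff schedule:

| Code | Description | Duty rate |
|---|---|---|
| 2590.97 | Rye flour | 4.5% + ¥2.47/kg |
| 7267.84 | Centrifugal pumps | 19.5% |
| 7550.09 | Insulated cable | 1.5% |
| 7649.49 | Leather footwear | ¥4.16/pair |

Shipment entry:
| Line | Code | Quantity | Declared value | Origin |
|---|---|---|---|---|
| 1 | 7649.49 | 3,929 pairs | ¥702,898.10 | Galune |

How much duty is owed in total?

Line 1 (7649.49, Galune, 3,929 pairs, ¥702,898.10):
Base rate for 7649.49 is ¥4.16/pair.
Duty = 3,929 × ¥4.16 = ¥16,344.64.

¥16,344.64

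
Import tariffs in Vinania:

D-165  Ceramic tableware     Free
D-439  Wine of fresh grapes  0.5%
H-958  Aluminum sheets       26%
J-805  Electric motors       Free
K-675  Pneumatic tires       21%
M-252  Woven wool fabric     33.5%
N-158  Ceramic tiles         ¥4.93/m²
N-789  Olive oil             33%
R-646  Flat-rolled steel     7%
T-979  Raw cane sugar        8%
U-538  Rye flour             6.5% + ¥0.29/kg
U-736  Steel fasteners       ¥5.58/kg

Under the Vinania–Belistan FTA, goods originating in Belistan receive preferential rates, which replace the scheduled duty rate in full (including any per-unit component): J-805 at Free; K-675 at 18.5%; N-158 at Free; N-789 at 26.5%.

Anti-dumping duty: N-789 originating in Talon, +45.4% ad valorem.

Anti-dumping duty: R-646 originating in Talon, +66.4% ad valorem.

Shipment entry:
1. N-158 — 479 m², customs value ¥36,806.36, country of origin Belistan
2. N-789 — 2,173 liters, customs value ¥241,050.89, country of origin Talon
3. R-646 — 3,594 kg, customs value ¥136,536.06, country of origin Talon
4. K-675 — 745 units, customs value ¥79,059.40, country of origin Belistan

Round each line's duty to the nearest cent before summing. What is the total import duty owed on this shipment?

Line 1 (N-158, Belistan, 479 m², ¥36,806.36):
Base rate for N-158 is ¥4.93/m².
Origin Belistan qualifies under the Vinania–Belistan agreement and N-158 is covered: preferential rate Free applies instead.
Duty = ¥36,806.36 × 0% = ¥0.00.
Line 2 (N-789, Talon, 2,173 liters, ¥241,050.89):
Base rate for N-789 is 33%.
N-789 has an FTA preferential rate, but origin Talon is not Belistan; base rate stands.
Additional duty on N-789 from Talon: +45.4%. Applied ad valorem rate: 33% + 45.4% = 78.4%.
Duty = ¥241,050.89 × 78.4% = ¥188,983.90.
Line 3 (R-646, Talon, 3,594 kg, ¥136,536.06):
Base rate for R-646 is 7%.
Additional duty on R-646 from Talon: +66.4%. Applied ad valorem rate: 7% + 66.4% = 73.4%.
Duty = ¥136,536.06 × 73.4% = ¥100,217.47.
Line 4 (K-675, Belistan, 745 units, ¥79,059.40):
Base rate for K-675 is 21%.
Origin Belistan qualifies under the Vinania–Belistan agreement and K-675 is covered: preferential rate 18.5% applies instead.
Duty = ¥79,059.40 × 18.5% = ¥14,625.99.
Total = ¥0.00 + ¥188,983.90 + ¥100,217.47 + ¥14,625.99 = ¥303,827.36.

¥303,827.36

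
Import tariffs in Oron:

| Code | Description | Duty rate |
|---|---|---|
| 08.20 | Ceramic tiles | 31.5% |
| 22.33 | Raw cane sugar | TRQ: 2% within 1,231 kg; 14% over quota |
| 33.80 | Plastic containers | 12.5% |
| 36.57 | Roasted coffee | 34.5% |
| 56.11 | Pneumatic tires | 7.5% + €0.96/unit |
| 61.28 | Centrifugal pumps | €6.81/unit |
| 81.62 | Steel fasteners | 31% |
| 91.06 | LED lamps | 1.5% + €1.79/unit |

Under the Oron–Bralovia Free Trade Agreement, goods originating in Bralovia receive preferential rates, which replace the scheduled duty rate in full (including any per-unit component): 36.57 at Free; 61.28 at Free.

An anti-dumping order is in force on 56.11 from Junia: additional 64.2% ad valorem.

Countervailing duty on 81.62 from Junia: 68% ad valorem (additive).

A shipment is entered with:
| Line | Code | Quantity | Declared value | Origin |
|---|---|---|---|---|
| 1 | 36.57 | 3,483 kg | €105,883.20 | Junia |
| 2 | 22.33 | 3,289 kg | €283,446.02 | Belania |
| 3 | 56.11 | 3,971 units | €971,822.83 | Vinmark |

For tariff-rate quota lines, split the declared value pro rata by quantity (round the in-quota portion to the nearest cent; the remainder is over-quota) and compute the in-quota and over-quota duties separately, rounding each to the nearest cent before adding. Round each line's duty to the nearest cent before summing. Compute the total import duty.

€140,180.50

Line 1 (36.57, Junia, 3,483 kg, €105,883.20):
Base rate for 36.57 is 34.5%.
36.57 has an FTA preferential rate, but origin Junia is not Bralovia; base rate stands.
Duty = €105,883.20 × 34.5% = €36,529.70.
Line 2 (22.33, Belania, 3,289 kg, €283,446.02):
Code 22.33 is under a tariff-rate quota (threshold 1,231 kg). In-quota: 1,231 kg at 2%; over-quota: 2,058 kg at 14%.
Pro-rata value split: in-quota = €283,446.02 × 1,231/3,289 = €106,087.58; over-quota = €283,446.02 − €106,087.58 = €177,358.44.
In-quota duty = €106,087.58 × 2% = €2,121.75. Over-quota duty = €177,358.44 × 14% = €24,830.18.
Line duty = €2,121.75 + €24,830.18 = €26,951.93.
Line 3 (56.11, Vinmark, 3,971 units, €971,822.83):
Base rate for 56.11 is 7.5% + €0.96/unit.
The additional-duty order on 56.11 targets Junia, not Vinmark; it does not apply.
Duty = €971,822.83 × 7.5% + 3,971 × €0.96 = €76,698.87.
Total = €36,529.70 + €26,951.93 + €76,698.87 = €140,180.50.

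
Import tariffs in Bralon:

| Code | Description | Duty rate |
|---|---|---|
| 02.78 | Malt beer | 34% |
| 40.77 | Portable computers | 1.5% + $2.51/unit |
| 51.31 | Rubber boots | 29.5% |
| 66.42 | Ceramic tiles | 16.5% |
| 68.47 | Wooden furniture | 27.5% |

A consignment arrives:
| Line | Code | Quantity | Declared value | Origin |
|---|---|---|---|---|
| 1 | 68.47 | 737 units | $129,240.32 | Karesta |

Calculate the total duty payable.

$35,541.09

Line 1 (68.47, Karesta, 737 units, $129,240.32):
Base rate for 68.47 is 27.5%.
Duty = $129,240.32 × 27.5% = $35,541.09.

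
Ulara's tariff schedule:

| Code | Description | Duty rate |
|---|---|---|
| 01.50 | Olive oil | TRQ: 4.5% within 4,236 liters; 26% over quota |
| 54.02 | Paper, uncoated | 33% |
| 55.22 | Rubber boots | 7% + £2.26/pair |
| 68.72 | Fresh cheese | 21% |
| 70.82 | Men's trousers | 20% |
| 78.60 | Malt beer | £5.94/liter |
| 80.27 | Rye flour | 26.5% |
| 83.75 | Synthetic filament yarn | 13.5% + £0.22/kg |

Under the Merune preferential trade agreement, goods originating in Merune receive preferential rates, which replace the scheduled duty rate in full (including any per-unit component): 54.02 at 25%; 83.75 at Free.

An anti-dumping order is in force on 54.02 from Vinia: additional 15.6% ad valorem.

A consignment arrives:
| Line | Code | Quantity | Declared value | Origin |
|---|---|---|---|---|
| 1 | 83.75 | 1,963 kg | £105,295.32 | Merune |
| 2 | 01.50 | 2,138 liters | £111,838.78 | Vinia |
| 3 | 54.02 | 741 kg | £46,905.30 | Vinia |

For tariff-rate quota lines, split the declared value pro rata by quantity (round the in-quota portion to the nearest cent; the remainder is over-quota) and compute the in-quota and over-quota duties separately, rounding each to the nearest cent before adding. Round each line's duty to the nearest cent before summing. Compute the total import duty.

£27,828.73

Line 1 (83.75, Merune, 1,963 kg, £105,295.32):
Base rate for 83.75 is 13.5% + £0.22/kg.
Origin Merune qualifies under the Ulara–Merune agreement and 83.75 is covered: preferential rate Free applies instead.
Duty = £105,295.32 × 0% = £0.00.
Line 2 (01.50, Vinia, 2,138 liters, £111,838.78):
Code 01.50 is under a tariff-rate quota (threshold 4,236 liters). Quantity 2,138 liters is within the quota, so the in-quota rate 4.5% applies to the full value.
Duty = £111,838.78 × 4.5% = £5,032.75.
Line 3 (54.02, Vinia, 741 kg, £46,905.30):
Base rate for 54.02 is 33%.
54.02 has an FTA preferential rate, but origin Vinia is not Merune; base rate stands.
Additional duty on 54.02 from Vinia: +15.6%. Applied ad valorem rate: 33% + 15.6% = 48.6%.
Duty = £46,905.30 × 48.6% = £22,795.98.
Total = £0.00 + £5,032.75 + £22,795.98 = £27,828.73.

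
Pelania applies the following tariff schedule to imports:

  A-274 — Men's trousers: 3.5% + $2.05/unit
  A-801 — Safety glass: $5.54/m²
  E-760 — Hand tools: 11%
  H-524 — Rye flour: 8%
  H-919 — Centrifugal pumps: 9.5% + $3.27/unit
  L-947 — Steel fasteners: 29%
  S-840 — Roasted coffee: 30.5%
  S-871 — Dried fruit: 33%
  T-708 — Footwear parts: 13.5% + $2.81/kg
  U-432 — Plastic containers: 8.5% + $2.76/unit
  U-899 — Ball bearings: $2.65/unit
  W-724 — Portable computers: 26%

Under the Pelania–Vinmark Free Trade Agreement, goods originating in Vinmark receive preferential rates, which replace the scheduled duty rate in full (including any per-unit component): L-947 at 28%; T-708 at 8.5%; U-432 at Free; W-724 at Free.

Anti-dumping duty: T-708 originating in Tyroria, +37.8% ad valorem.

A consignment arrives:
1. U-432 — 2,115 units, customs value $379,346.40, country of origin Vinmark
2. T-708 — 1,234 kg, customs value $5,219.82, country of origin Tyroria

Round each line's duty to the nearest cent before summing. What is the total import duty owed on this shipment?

$6,145.31

Line 1 (U-432, Vinmark, 2,115 units, $379,346.40):
Base rate for U-432 is 8.5% + $2.76/unit.
Origin Vinmark qualifies under the Pelania–Vinmark agreement and U-432 is covered: preferential rate Free applies instead.
Duty = $379,346.40 × 0% = $0.00.
Line 2 (T-708, Tyroria, 1,234 kg, $5,219.82):
Base rate for T-708 is 13.5% + $2.81/kg.
T-708 has an FTA preferential rate, but origin Tyroria is not Vinmark; base rate stands.
Additional duty on T-708 from Tyroria: +37.8%. Applied ad valorem rate: 13.5% + 37.8% = 51.3%.
Duty = $5,219.82 × 51.3% + 1,234 × $2.81 = $6,145.31.
Total = $0.00 + $6,145.31 = $6,145.31.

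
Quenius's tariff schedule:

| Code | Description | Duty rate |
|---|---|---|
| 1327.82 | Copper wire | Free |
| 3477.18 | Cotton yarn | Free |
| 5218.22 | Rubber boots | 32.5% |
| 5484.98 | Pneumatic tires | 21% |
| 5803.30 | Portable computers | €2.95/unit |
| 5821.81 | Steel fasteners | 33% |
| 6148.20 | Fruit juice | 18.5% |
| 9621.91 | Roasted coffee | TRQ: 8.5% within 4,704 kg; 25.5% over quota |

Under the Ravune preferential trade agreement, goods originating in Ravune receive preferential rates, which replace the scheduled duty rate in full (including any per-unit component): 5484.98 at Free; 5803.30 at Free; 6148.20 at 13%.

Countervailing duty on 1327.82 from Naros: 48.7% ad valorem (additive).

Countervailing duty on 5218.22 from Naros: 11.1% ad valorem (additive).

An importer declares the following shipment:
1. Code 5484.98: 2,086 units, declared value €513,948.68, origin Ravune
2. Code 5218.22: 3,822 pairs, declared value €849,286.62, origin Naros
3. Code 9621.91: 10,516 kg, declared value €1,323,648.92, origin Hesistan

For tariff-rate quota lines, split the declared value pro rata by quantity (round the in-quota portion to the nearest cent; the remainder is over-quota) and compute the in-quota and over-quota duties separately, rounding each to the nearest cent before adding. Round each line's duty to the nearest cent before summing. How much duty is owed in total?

€607,163.72

Line 1 (5484.98, Ravune, 2,086 units, €513,948.68):
Base rate for 5484.98 is 21%.
Origin Ravune qualifies under the Quenius–Ravune agreement and 5484.98 is covered: preferential rate Free applies instead.
Duty = €513,948.68 × 0% = €0.00.
Line 2 (5218.22, Naros, 3,822 pairs, €849,286.62):
Base rate for 5218.22 is 32.5%.
Additional duty on 5218.22 from Naros: +11.1%. Applied ad valorem rate: 32.5% + 11.1% = 43.6%.
Duty = €849,286.62 × 43.6% = €370,288.97.
Line 3 (9621.91, Hesistan, 10,516 kg, €1,323,648.92):
Code 9621.91 is under a tariff-rate quota (threshold 4,704 kg). In-quota: 4,704 kg at 8.5%; over-quota: 5,812 kg at 25.5%.
Pro-rata value split: in-quota = €1,323,648.92 × 4,704/10,516 = €592,092.48; over-quota = €1,323,648.92 − €592,092.48 = €731,556.44.
In-quota duty = €592,092.48 × 8.5% = €50,327.86. Over-quota duty = €731,556.44 × 25.5% = €186,546.89.
Line duty = €50,327.86 + €186,546.89 = €236,874.75.
Total = €0.00 + €370,288.97 + €236,874.75 = €607,163.72.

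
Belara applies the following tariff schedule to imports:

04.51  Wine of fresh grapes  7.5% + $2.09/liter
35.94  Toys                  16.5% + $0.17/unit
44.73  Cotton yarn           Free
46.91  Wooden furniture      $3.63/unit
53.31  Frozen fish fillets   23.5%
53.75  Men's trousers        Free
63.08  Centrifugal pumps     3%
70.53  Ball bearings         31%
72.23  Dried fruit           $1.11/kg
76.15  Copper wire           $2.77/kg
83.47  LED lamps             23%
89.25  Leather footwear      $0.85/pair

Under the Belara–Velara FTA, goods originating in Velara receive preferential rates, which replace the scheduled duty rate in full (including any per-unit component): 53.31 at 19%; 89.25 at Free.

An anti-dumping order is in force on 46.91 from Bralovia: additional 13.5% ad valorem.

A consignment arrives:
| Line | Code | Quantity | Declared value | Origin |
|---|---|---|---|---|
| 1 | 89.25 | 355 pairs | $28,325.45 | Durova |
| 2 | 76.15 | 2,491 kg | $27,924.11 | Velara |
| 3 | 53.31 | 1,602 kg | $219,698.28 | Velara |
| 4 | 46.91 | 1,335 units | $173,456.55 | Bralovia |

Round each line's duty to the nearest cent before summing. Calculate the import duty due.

$77,207.17

Line 1 (89.25, Durova, 355 pairs, $28,325.45):
Base rate for 89.25 is $0.85/pair.
89.25 has an FTA preferential rate, but origin Durova is not Velara; base rate stands.
Duty = 355 × $0.85 = $301.75.
Line 2 (76.15, Velara, 2,491 kg, $27,924.11):
Base rate for 76.15 is $2.77/kg.
Origin Velara is the FTA partner but 76.15 is not on the preference list; base rate stands.
Duty = 2,491 × $2.77 = $6,900.07.
Line 3 (53.31, Velara, 1,602 kg, $219,698.28):
Base rate for 53.31 is 23.5%.
Origin Velara qualifies under the Belara–Velara agreement and 53.31 is covered: preferential rate 19% applies instead.
Duty = $219,698.28 × 19% = $41,742.67.
Line 4 (46.91, Bralovia, 1,335 units, $173,456.55):
Base rate for 46.91 is $3.63/unit.
Additional duty on 46.91 from Bralovia: +13.5% ad valorem. Applied ad valorem rate = 13.5%.
Duty = $173,456.55 × 13.5% + 1,335 × $3.63 = $28,262.68.
Total = $301.75 + $6,900.07 + $41,742.67 + $28,262.68 = $77,207.17.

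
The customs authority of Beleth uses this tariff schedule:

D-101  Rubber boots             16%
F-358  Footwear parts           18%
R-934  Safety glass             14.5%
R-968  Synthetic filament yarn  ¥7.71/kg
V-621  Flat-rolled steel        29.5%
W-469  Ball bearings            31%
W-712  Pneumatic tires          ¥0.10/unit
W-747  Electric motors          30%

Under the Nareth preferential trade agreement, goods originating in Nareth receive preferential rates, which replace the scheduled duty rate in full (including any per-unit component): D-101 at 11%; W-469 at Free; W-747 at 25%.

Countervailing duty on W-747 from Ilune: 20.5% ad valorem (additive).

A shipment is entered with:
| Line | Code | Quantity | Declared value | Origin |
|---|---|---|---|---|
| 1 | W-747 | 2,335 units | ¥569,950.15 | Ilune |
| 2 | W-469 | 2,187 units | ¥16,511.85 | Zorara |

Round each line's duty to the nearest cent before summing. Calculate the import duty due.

Line 1 (W-747, Ilune, 2,335 units, ¥569,950.15):
Base rate for W-747 is 30%.
W-747 has an FTA preferential rate, but origin Ilune is not Nareth; base rate stands.
Additional duty on W-747 from Ilune: +20.5%. Applied ad valorem rate: 30% + 20.5% = 50.5%.
Duty = ¥569,950.15 × 50.5% = ¥287,824.83.
Line 2 (W-469, Zorara, 2,187 units, ¥16,511.85):
Base rate for W-469 is 31%.
W-469 has an FTA preferential rate, but origin Zorara is not Nareth; base rate stands.
Duty = ¥16,511.85 × 31% = ¥5,118.67.
Total = ¥287,824.83 + ¥5,118.67 = ¥292,943.50.

¥292,943.50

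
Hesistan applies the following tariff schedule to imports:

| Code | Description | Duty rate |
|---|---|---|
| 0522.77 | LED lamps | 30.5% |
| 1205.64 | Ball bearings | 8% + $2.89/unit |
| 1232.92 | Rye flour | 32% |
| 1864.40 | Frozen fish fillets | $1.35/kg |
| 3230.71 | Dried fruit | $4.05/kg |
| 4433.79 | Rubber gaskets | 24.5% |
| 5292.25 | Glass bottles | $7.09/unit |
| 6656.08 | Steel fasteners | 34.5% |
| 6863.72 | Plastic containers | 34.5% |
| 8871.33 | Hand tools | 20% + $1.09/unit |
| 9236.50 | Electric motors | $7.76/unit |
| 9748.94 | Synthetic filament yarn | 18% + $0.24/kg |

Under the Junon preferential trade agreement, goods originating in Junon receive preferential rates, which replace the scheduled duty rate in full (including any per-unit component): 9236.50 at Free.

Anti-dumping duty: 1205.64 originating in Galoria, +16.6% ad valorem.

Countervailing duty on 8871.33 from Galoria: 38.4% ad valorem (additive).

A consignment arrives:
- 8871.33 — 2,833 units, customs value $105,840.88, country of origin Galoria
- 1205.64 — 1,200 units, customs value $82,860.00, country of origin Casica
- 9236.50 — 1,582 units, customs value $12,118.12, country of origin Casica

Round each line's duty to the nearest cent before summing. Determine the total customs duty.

Line 1 (8871.33, Galoria, 2,833 units, $105,840.88):
Base rate for 8871.33 is 20% + $1.09/unit.
Additional duty on 8871.33 from Galoria: +38.4%. Applied ad valorem rate: 20% + 38.4% = 58.4%.
Duty = $105,840.88 × 58.4% + 2,833 × $1.09 = $64,899.04.
Line 2 (1205.64, Casica, 1,200 units, $82,860.00):
Base rate for 1205.64 is 8% + $2.89/unit.
The additional-duty order on 1205.64 targets Galoria, not Casica; it does not apply.
Duty = $82,860.00 × 8% + 1,200 × $2.89 = $10,096.80.
Line 3 (9236.50, Casica, 1,582 units, $12,118.12):
Base rate for 9236.50 is $7.76/unit.
9236.50 has an FTA preferential rate, but origin Casica is not Junon; base rate stands.
Duty = 1,582 × $7.76 = $12,276.32.
Total = $64,899.04 + $10,096.80 + $12,276.32 = $87,272.16.

$87,272.16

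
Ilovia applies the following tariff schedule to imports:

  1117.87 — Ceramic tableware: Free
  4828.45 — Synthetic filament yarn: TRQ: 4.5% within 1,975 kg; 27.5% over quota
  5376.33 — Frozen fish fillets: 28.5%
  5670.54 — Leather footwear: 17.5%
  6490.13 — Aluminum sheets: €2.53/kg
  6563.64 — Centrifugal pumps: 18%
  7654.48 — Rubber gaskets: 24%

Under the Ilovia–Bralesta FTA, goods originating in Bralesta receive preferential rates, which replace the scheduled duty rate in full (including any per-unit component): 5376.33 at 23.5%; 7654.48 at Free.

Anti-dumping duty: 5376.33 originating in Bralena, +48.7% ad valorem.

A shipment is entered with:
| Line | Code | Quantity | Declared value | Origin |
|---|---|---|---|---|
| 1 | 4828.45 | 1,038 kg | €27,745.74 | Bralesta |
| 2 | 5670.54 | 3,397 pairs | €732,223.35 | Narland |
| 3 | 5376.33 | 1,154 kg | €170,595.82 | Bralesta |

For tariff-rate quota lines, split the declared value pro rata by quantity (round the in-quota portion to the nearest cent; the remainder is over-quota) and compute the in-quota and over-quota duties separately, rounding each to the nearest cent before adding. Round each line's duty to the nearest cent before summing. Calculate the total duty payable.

€169,477.67

Line 1 (4828.45, Bralesta, 1,038 kg, €27,745.74):
Code 4828.45 is under a tariff-rate quota (threshold 1,975 kg). Quantity 1,038 kg is within the quota, so the in-quota rate 4.5% applies to the full value.
Duty = €27,745.74 × 4.5% = €1,248.56.
Line 2 (5670.54, Narland, 3,397 pairs, €732,223.35):
Base rate for 5670.54 is 17.5%.
Duty = €732,223.35 × 17.5% = €128,139.09.
Line 3 (5376.33, Bralesta, 1,154 kg, €170,595.82):
Base rate for 5376.33 is 28.5%.
Origin Bralesta qualifies under the Ilovia–Bralesta agreement and 5376.33 is covered: preferential rate 23.5% applies instead.
The additional-duty order on 5376.33 targets Bralena, not Bralesta; it does not apply.
Duty = €170,595.82 × 23.5% = €40,090.02.
Total = €1,248.56 + €128,139.09 + €40,090.02 = €169,477.67.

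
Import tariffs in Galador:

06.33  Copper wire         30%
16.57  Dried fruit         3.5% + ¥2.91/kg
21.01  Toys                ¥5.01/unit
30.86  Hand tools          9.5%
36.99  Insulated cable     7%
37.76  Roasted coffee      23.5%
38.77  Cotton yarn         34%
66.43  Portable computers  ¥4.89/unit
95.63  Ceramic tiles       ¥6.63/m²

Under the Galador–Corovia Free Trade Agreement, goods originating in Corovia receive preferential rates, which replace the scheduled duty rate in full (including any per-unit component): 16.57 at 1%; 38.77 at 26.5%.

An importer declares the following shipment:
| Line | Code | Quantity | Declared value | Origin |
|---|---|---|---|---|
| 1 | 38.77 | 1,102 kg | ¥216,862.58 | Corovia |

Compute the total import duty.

¥57,468.58

Line 1 (38.77, Corovia, 1,102 kg, ¥216,862.58):
Base rate for 38.77 is 34%.
Origin Corovia qualifies under the Galador–Corovia agreement and 38.77 is covered: preferential rate 26.5% applies instead.
Duty = ¥216,862.58 × 26.5% = ¥57,468.58.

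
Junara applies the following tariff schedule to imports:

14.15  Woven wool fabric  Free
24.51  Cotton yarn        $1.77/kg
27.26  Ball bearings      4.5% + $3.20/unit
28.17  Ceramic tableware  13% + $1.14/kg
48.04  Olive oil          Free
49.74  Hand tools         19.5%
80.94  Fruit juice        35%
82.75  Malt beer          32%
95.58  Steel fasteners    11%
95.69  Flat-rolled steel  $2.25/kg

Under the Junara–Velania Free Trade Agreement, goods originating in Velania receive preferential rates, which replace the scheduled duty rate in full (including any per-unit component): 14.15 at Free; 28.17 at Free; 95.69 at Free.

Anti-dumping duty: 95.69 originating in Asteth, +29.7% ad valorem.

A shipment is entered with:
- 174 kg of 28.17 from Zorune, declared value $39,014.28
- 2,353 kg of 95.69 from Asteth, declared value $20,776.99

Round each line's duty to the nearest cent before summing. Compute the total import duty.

$16,735.24

Line 1 (28.17, Zorune, 174 kg, $39,014.28):
Base rate for 28.17 is 13% + $1.14/kg.
28.17 has an FTA preferential rate, but origin Zorune is not Velania; base rate stands.
Duty = $39,014.28 × 13% + 174 × $1.14 = $5,270.22.
Line 2 (95.69, Asteth, 2,353 kg, $20,776.99):
Base rate for 95.69 is $2.25/kg.
95.69 has an FTA preferential rate, but origin Asteth is not Velania; base rate stands.
Additional duty on 95.69 from Asteth: +29.7% ad valorem. Applied ad valorem rate = 29.7%.
Duty = $20,776.99 × 29.7% + 2,353 × $2.25 = $11,465.02.
Total = $5,270.22 + $11,465.02 = $16,735.24.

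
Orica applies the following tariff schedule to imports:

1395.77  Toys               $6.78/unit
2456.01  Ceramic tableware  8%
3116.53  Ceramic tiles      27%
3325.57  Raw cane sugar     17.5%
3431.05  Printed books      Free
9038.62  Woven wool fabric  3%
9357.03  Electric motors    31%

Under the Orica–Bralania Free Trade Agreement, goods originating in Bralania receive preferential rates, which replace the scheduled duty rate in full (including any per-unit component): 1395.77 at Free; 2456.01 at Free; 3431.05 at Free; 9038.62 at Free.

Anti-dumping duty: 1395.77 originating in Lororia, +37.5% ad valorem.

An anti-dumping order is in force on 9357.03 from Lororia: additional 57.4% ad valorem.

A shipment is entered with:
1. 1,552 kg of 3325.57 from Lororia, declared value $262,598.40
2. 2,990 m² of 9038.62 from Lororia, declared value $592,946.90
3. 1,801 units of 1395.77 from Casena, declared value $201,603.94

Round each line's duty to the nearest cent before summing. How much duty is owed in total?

$75,953.91

Line 1 (3325.57, Lororia, 1,552 kg, $262,598.40):
Base rate for 3325.57 is 17.5%.
Duty = $262,598.40 × 17.5% = $45,954.72.
Line 2 (9038.62, Lororia, 2,990 m², $592,946.90):
Base rate for 9038.62 is 3%.
9038.62 has an FTA preferential rate, but origin Lororia is not Bralania; base rate stands.
Duty = $592,946.90 × 3% = $17,788.41.
Line 3 (1395.77, Casena, 1,801 units, $201,603.94):
Base rate for 1395.77 is $6.78/unit.
1395.77 has an FTA preferential rate, but origin Casena is not Bralania; base rate stands.
The additional-duty order on 1395.77 targets Lororia, not Casena; it does not apply.
Duty = 1,801 × $6.78 = $12,210.78.
Total = $45,954.72 + $17,788.41 + $12,210.78 = $75,953.91.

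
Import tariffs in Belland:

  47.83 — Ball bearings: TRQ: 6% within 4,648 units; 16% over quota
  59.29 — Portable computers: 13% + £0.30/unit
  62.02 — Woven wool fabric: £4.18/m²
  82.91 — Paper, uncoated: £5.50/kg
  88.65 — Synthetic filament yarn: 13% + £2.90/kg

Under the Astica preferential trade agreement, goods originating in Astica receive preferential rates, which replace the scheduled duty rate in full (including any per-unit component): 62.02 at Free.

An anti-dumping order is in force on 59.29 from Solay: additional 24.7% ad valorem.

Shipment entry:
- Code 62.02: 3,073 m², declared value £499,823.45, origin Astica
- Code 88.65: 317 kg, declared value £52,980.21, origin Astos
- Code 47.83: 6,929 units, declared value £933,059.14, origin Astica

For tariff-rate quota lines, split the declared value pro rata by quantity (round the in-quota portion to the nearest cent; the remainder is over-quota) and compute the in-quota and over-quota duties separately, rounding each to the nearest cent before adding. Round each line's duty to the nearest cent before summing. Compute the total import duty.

£94,506.22

Line 1 (62.02, Astica, 3,073 m², £499,823.45):
Base rate for 62.02 is £4.18/m².
Origin Astica qualifies under the Belland–Astica agreement and 62.02 is covered: preferential rate Free applies instead.
Duty = £499,823.45 × 0% = £0.00.
Line 2 (88.65, Astos, 317 kg, £52,980.21):
Base rate for 88.65 is 13% + £2.90/kg.
Duty = £52,980.21 × 13% + 317 × £2.90 = £7,806.73.
Line 3 (47.83, Astica, 6,929 units, £933,059.14):
Code 47.83 is under a tariff-rate quota (threshold 4,648 units). In-quota: 4,648 units at 6%; over-quota: 2,281 units at 16%.
Pro-rata value split: in-quota = £933,059.14 × 4,648/6,929 = £625,899.68; over-quota = £933,059.14 − £625,899.68 = £307,159.46.
In-quota duty = £625,899.68 × 6% = £37,553.98. Over-quota duty = £307,159.46 × 16% = £49,145.51.
Line duty = £37,553.98 + £49,145.51 = £86,699.49.
Total = £0.00 + £7,806.73 + £86,699.49 = £94,506.22.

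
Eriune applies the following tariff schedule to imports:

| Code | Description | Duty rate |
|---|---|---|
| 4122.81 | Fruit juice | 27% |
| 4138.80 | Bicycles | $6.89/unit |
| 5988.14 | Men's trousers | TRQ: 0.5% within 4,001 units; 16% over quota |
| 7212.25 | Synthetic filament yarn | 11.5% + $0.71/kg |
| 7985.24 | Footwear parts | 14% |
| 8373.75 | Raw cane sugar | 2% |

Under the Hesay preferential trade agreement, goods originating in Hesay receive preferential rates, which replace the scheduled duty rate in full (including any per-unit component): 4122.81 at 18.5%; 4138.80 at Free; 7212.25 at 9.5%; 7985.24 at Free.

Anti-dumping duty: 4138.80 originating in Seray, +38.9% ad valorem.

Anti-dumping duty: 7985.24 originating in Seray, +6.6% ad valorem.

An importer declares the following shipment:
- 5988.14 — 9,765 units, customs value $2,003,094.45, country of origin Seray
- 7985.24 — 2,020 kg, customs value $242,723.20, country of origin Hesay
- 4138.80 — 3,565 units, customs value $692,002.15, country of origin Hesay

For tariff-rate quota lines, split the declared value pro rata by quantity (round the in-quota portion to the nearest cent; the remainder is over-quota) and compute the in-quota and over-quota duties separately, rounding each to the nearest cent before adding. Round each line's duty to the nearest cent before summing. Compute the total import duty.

$193,282.72

Line 1 (5988.14, Seray, 9,765 units, $2,003,094.45):
Code 5988.14 is under a tariff-rate quota (threshold 4,001 units). In-quota: 4,001 units at 0.5%; over-quota: 5,764 units at 16%.
Pro-rata value split: in-quota = $2,003,094.45 × 4,001/9,765 = $820,725.13; over-quota = $2,003,094.45 − $820,725.13 = $1,182,369.32.
In-quota duty = $820,725.13 × 0.5% = $4,103.63. Over-quota duty = $1,182,369.32 × 16% = $189,179.09.
Line duty = $4,103.63 + $189,179.09 = $193,282.72.
Line 2 (7985.24, Hesay, 2,020 kg, $242,723.20):
Base rate for 7985.24 is 14%.
Origin Hesay qualifies under the Eriune–Hesay agreement and 7985.24 is covered: preferential rate Free applies instead.
The additional-duty order on 7985.24 targets Seray, not Hesay; it does not apply.
Duty = $242,723.20 × 0% = $0.00.
Line 3 (4138.80, Hesay, 3,565 units, $692,002.15):
Base rate for 4138.80 is $6.89/unit.
Origin Hesay qualifies under the Eriune–Hesay agreement and 4138.80 is covered: preferential rate Free applies instead.
The additional-duty order on 4138.80 targets Seray, not Hesay; it does not apply.
Duty = $692,002.15 × 0% = $0.00.
Total = $193,282.72 + $0.00 + $0.00 = $193,282.72.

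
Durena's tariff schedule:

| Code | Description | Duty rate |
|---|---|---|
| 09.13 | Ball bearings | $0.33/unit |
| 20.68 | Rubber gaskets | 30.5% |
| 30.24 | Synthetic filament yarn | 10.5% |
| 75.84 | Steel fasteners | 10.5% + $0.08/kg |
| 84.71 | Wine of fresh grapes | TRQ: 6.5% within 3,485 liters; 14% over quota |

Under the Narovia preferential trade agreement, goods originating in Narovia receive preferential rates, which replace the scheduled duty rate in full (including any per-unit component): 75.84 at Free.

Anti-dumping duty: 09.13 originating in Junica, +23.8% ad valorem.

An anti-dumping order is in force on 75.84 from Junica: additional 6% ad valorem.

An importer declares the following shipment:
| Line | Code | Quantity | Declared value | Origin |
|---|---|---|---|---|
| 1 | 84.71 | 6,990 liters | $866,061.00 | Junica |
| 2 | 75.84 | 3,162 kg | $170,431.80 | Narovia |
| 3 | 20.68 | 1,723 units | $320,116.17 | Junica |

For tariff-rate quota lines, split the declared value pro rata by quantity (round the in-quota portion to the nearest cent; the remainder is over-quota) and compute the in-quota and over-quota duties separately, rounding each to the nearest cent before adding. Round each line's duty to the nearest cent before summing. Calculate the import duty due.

$186,499.61

Line 1 (84.71, Junica, 6,990 liters, $866,061.00):
Code 84.71 is under a tariff-rate quota (threshold 3,485 liters). In-quota: 3,485 liters at 6.5%; over-quota: 3,505 liters at 14%.
Pro-rata value split: in-quota = $866,061.00 × 3,485/6,990 = $431,791.50; over-quota = $866,061.00 − $431,791.50 = $434,269.50.
In-quota duty = $431,791.50 × 6.5% = $28,066.45. Over-quota duty = $434,269.50 × 14% = $60,797.73.
Line duty = $28,066.45 + $60,797.73 = $88,864.18.
Line 2 (75.84, Narovia, 3,162 kg, $170,431.80):
Base rate for 75.84 is 10.5% + $0.08/kg.
Origin Narovia qualifies under the Durena–Narovia agreement and 75.84 is covered: preferential rate Free applies instead.
The additional-duty order on 75.84 targets Junica, not Narovia; it does not apply.
Duty = $170,431.80 × 0% = $0.00.
Line 3 (20.68, Junica, 1,723 units, $320,116.17):
Base rate for 20.68 is 30.5%.
Duty = $320,116.17 × 30.5% = $97,635.43.
Total = $88,864.18 + $0.00 + $97,635.43 = $186,499.61.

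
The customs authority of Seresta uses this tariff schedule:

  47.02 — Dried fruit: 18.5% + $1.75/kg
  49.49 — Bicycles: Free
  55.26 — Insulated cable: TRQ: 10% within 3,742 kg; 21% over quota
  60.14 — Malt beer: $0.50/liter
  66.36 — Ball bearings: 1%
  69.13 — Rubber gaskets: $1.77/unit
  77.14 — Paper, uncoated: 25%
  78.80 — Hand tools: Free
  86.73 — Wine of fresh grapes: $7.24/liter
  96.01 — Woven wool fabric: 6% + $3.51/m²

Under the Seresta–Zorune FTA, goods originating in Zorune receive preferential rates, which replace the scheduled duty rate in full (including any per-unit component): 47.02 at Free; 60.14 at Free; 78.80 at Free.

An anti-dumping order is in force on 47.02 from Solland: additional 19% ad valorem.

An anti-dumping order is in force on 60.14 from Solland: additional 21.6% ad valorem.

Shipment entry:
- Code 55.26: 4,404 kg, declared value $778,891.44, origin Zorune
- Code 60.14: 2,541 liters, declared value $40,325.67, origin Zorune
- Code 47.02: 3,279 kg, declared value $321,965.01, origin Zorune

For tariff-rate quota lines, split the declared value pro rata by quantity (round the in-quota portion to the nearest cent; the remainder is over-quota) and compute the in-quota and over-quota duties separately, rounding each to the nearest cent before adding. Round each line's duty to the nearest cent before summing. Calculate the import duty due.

$90,768.09

Line 1 (55.26, Zorune, 4,404 kg, $778,891.44):
Code 55.26 is under a tariff-rate quota (threshold 3,742 kg). In-quota: 3,742 kg at 10%; over-quota: 662 kg at 21%.
Pro-rata value split: in-quota = $778,891.44 × 3,742/4,404 = $661,810.12; over-quota = $778,891.44 − $661,810.12 = $117,081.32.
In-quota duty = $661,810.12 × 10% = $66,181.01. Over-quota duty = $117,081.32 × 21% = $24,587.08.
Line duty = $66,181.01 + $24,587.08 = $90,768.09.
Line 2 (60.14, Zorune, 2,541 liters, $40,325.67):
Base rate for 60.14 is $0.50/liter.
Origin Zorune qualifies under the Seresta–Zorune agreement and 60.14 is covered: preferential rate Free applies instead.
The additional-duty order on 60.14 targets Solland, not Zorune; it does not apply.
Duty = $40,325.67 × 0% = $0.00.
Line 3 (47.02, Zorune, 3,279 kg, $321,965.01):
Base rate for 47.02 is 18.5% + $1.75/kg.
Origin Zorune qualifies under the Seresta–Zorune agreement and 47.02 is covered: preferential rate Free applies instead.
The additional-duty order on 47.02 targets Solland, not Zorune; it does not apply.
Duty = $321,965.01 × 0% = $0.00.
Total = $90,768.09 + $0.00 + $0.00 = $90,768.09.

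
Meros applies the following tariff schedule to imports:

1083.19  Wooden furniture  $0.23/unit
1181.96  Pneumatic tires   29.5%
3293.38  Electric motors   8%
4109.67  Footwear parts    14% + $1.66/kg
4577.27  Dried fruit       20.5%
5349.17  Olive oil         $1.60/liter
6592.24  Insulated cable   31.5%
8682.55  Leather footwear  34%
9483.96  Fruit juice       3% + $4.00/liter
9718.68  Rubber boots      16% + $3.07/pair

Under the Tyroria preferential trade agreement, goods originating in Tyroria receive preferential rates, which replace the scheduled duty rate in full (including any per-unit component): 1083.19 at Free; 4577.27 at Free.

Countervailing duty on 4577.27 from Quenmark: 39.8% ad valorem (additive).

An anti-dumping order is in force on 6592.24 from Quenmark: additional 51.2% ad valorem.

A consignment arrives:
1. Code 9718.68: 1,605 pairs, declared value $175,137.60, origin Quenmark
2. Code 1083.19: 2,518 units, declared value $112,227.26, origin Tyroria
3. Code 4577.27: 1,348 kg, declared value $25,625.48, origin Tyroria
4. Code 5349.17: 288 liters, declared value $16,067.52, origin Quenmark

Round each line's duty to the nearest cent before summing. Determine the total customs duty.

$33,410.17

Line 1 (9718.68, Quenmark, 1,605 pairs, $175,137.60):
Base rate for 9718.68 is 16% + $3.07/pair.
Duty = $175,137.60 × 16% + 1,605 × $3.07 = $32,949.37.
Line 2 (1083.19, Tyroria, 2,518 units, $112,227.26):
Base rate for 1083.19 is $0.23/unit.
Origin Tyroria qualifies under the Meros–Tyroria agreement and 1083.19 is covered: preferential rate Free applies instead.
Duty = $112,227.26 × 0% = $0.00.
Line 3 (4577.27, Tyroria, 1,348 kg, $25,625.48):
Base rate for 4577.27 is 20.5%.
Origin Tyroria qualifies under the Meros–Tyroria agreement and 4577.27 is covered: preferential rate Free applies instead.
The additional-duty order on 4577.27 targets Quenmark, not Tyroria; it does not apply.
Duty = $25,625.48 × 0% = $0.00.
Line 4 (5349.17, Quenmark, 288 liters, $16,067.52):
Base rate for 5349.17 is $1.60/liter.
Duty = 288 × $1.60 = $460.80.
Total = $32,949.37 + $0.00 + $0.00 + $460.80 = $33,410.17.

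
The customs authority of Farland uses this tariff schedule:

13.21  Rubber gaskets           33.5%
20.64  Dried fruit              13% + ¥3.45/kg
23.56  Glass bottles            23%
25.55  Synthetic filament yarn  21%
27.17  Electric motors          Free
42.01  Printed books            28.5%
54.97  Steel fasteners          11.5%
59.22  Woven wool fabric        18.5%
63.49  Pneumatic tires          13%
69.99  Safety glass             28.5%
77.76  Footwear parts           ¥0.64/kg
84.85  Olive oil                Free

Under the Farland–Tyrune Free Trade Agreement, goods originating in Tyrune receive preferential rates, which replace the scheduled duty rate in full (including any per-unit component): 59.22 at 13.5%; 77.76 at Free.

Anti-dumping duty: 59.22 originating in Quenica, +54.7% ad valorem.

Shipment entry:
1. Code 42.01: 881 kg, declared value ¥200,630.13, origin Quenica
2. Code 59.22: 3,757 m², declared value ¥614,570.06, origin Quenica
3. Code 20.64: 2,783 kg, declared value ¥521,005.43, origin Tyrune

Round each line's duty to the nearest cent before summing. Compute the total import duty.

Line 1 (42.01, Quenica, 881 kg, ¥200,630.13):
Base rate for 42.01 is 28.5%.
Duty = ¥200,630.13 × 28.5% = ¥57,179.59.
Line 2 (59.22, Quenica, 3,757 m², ¥614,570.06):
Base rate for 59.22 is 18.5%.
59.22 has an FTA preferential rate, but origin Quenica is not Tyrune; base rate stands.
Additional duty on 59.22 from Quenica: +54.7%. Applied ad valorem rate: 18.5% + 54.7% = 73.2%.
Duty = ¥614,570.06 × 73.2% = ¥449,865.28.
Line 3 (20.64, Tyrune, 2,783 kg, ¥521,005.43):
Base rate for 20.64 is 13% + ¥3.45/kg.
Origin Tyrune is the FTA partner but 20.64 is not on the preference list; base rate stands.
Duty = ¥521,005.43 × 13% + 2,783 × ¥3.45 = ¥77,332.06.
Total = ¥57,179.59 + ¥449,865.28 + ¥77,332.06 = ¥584,376.93.

¥584,376.93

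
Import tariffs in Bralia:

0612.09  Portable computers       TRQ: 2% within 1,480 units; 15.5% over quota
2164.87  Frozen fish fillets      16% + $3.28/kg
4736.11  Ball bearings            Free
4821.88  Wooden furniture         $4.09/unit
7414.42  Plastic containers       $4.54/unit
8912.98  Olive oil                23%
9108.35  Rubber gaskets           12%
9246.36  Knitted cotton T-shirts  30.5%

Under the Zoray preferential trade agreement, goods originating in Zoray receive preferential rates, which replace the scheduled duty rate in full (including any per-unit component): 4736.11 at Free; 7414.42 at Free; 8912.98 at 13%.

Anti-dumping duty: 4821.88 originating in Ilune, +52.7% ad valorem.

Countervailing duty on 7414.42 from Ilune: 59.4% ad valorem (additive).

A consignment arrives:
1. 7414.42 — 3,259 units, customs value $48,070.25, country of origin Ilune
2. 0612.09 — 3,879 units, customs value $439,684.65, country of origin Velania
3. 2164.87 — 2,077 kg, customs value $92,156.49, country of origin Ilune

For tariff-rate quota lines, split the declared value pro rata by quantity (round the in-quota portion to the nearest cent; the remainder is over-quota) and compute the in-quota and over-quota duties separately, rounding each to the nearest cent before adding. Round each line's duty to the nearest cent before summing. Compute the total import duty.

$110,410.98

Line 1 (7414.42, Ilune, 3,259 units, $48,070.25):
Base rate for 7414.42 is $4.54/unit.
7414.42 has an FTA preferential rate, but origin Ilune is not Zoray; base rate stands.
Additional duty on 7414.42 from Ilune: +59.4% ad valorem. Applied ad valorem rate = 59.4%.
Duty = $48,070.25 × 59.4% + 3,259 × $4.54 = $43,349.59.
Line 2 (0612.09, Velania, 3,879 units, $439,684.65):
Code 0612.09 is under a tariff-rate quota (threshold 1,480 units). In-quota: 1,480 units at 2%; over-quota: 2,399 units at 15.5%.
Pro-rata value split: in-quota = $439,684.65 × 1,480/3,879 = $167,758.00; over-quota = $439,684.65 − $167,758.00 = $271,926.65.
In-quota duty = $167,758.00 × 2% = $3,355.16. Over-quota duty = $271,926.65 × 15.5% = $42,148.63.
Line duty = $3,355.16 + $42,148.63 = $45,503.79.
Line 3 (2164.87, Ilune, 2,077 kg, $92,156.49):
Base rate for 2164.87 is 16% + $3.28/kg.
Duty = $92,156.49 × 16% + 2,077 × $3.28 = $21,557.60.
Total = $43,349.59 + $45,503.79 + $21,557.60 = $110,410.98.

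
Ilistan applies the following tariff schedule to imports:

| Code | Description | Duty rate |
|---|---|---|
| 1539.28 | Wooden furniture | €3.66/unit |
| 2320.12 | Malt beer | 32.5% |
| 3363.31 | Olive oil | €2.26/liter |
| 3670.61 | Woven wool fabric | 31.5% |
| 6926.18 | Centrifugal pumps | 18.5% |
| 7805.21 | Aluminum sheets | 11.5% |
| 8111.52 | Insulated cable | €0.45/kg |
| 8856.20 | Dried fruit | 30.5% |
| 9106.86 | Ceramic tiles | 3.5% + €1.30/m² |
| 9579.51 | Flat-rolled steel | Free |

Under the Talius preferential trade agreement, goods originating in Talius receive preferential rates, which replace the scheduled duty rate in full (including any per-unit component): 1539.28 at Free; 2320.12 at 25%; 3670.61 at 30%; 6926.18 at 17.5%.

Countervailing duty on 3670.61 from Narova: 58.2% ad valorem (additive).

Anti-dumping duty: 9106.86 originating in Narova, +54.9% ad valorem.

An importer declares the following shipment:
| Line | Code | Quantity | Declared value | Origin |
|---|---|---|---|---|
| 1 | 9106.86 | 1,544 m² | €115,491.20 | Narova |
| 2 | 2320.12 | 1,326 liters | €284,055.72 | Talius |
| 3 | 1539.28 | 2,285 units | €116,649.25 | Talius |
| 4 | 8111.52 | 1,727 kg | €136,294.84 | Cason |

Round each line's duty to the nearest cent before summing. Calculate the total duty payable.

€141,245.14

Line 1 (9106.86, Narova, 1,544 m², €115,491.20):
Base rate for 9106.86 is 3.5% + €1.30/m².
Additional duty on 9106.86 from Narova: +54.9%. Applied ad valorem rate: 3.5% + 54.9% = 58.4%.
Duty = €115,491.20 × 58.4% + 1,544 × €1.30 = €69,454.06.
Line 2 (2320.12, Talius, 1,326 liters, €284,055.72):
Base rate for 2320.12 is 32.5%.
Origin Talius qualifies under the Ilistan–Talius agreement and 2320.12 is covered: preferential rate 25% applies instead.
Duty = €284,055.72 × 25% = €71,013.93.
Line 3 (1539.28, Talius, 2,285 units, €116,649.25):
Base rate for 1539.28 is €3.66/unit.
Origin Talius qualifies under the Ilistan–Talius agreement and 1539.28 is covered: preferential rate Free applies instead.
Duty = €116,649.25 × 0% = €0.00.
Line 4 (8111.52, Cason, 1,727 kg, €136,294.84):
Base rate for 8111.52 is €0.45/kg.
Duty = 1,727 × €0.45 = €777.15.
Total = €69,454.06 + €71,013.93 + €0.00 + €777.15 = €141,245.14.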